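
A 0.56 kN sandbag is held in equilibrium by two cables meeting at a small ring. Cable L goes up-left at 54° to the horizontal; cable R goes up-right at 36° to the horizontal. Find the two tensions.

T_L = 0.4530 kN, T_R = 0.3292 kN

ΣF_x = 0: −T_L·cos54° + T_R·cos36° = 0 → T_R = 0.726543·T_L.
ΣF_y = 0: T_L·sin54° + T_R·sin36° = 0.56.
Substitute: T_L·(0.809017 + 0.726543·0.587785) = 0.56 → T_L = 0.453049 ≈ 0.4530 kN.
Then T_R = 0.726543 × 0.453049 = 0.3292 kN.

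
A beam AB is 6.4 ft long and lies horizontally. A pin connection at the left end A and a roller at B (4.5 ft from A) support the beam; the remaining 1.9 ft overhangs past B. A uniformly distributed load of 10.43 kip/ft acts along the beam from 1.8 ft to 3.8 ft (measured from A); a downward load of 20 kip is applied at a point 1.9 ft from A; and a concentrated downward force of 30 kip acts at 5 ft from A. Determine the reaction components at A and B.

Resultant of the distributed load: 10.43 × 2 = 20.86 kip at 2.8 ft from A.
Moments about A: B_y·4.5 − (10.43·2)·2.8 − 20·1.9 − 30·5 = 0 → B_y = 246.408/4.5 = 54.7573 ≈ 54.76 kip.
ΣF_y = 0: A_y + 54.7573 − 10.43·2 − 20 − 30 = 0 → A_y = 16.10 kip.
ΣF_x = 0: no horizontal applied forces, so A_x = 0.

A_x = 0, A_y = 16.10 kip, B_y = 54.76 kip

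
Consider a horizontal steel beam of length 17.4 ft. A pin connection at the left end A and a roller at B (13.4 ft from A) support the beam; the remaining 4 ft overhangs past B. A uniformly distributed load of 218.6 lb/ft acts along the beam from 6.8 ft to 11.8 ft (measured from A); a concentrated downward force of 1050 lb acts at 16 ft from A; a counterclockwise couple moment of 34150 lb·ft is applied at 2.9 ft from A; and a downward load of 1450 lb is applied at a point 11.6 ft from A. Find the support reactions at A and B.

Resultant of the distributed load: 218.6 × 5 = 1093 lb at 9.3 ft from A.
ΣM about A: B_y·13.4 − (218.6·5)·9.3 − 1050·16 + 34150 − 1450·11.6 = 0 → B_y = 9634.9/13.4 = 719.022 ≈ 719.0 lb.
ΣF_y = 0: A_y + 719.022 − 218.6·5 − 1050 − 1450 = 0 → A_y = 2874 lb.
ΣF_x = 0: no horizontal applied forces, so A_x = 0.

A_x = 0, A_y = 2874 lb, B_y = 719.0 lb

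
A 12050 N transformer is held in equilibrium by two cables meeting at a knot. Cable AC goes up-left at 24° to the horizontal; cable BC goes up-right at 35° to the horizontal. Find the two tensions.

ΣF_x = 0: −T_AC·cos24° + T_BC·cos35° = 0 → T_BC = 1.11523·T_AC.
ΣF_y = 0: T_AC·sin24° + T_BC·sin35° = 12050.
Substitute: T_AC·(0.406737 + 1.11523·0.573576) = 12050 → T_AC = 11515.6 ≈ 11520 N.
Then T_BC = 1.11523 × 11515.6 = 12840 N.

T_AC = 11520 N, T_BC = 12840 N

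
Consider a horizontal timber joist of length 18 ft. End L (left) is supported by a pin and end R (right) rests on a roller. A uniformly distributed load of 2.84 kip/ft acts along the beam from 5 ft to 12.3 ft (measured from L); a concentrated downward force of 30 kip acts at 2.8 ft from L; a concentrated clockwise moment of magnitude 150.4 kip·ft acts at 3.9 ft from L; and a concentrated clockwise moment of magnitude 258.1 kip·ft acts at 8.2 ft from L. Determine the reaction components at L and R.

L_x = 0, L_y = 13.41 kip, R_y = 37.32 kip

Resultant of the distributed load: 2.84 × 7.3 = 20.732 kip at 8.65 ft from L.
Moments about L: R_y·18 − (2.84·7.3)·8.65 − 30·2.8 − 150.4 − 258.1 = 0 → R_y = 671.8318/18 = 37.324 ≈ 37.32 kip.
ΣF_y = 0: L_y + 37.324 − 2.84·7.3 − 30 = 0 → L_y = 13.41 kip.
ΣF_x = 0: no horizontal applied forces, so L_x = 0.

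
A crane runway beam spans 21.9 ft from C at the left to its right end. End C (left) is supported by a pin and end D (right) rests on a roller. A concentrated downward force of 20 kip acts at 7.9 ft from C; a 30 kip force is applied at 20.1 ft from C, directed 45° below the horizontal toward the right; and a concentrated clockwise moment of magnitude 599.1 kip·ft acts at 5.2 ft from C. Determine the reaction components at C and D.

ΣM about C: D_y·21.9 − 20·7.9 − 30·sin45°·20.1 − 599.1 = 0 → D_y = 1183.49/21.9 = 54.0406 ≈ 54.04 kip.
ΣF_y = 0: C_y + 54.0406 − 20 − 30·sin45° = 0 → C_y = -12.83 kip.
ΣF_x = 0: C_x + 30·cos45° = 0 → C_x = -21.21 kip.

C_x = -21.21 kip, C_y = -12.83 kip, D_y = 54.04 kip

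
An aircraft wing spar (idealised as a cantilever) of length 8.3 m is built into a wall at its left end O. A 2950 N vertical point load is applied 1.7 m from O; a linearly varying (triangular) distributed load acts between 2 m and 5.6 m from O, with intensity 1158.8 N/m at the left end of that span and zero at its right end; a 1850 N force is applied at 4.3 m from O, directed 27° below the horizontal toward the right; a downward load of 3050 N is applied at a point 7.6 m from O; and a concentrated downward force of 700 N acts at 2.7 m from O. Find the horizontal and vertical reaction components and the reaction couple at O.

O_x = -1648 N, O_y = 9626 N, M_O = 40370 N·m

Resultant of the triangular load: ½ × 1158.8 × 3.6 = 2085.84 N, acting at 3.2 m from O (one-third of the span from the peak).
ΣF_x = 0: O_x + 1850·cos27° = 0 → O_x = -1648 N.
ΣF_y = 0: O_y − 2950 − ½·1158.8·3.6 − 1850·sin27° − 3050 − 700 = 0 → O_y = 9626 N.
ΣM about O: M_O − 2950·1.7 − (½·1158.8·3.6)·3.2 − 1850·sin27°·4.3 − 3050·7.6 − 700·2.7 = 0 → M_O = 40370 N·m.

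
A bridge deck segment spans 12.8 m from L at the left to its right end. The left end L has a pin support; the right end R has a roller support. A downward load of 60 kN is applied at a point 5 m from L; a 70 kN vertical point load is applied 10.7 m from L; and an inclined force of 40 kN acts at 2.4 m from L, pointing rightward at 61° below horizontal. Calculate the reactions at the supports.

Moments about L: R_y·12.8 − 60·5 − 70·10.7 − 40·sin61°·2.4 = 0 → R_y = 1132.96/12.8 = 88.5125 ≈ 88.51 kN.
ΣF_y = 0: L_y + 88.5125 − 60 − 70 − 40·sin61° = 0 → L_y = 76.47 kN.
ΣF_x = 0: L_x + 40·cos61° = 0 → L_x = -19.39 kN.

L_x = -19.39 kN, L_y = 76.47 kN, R_y = 88.51 kN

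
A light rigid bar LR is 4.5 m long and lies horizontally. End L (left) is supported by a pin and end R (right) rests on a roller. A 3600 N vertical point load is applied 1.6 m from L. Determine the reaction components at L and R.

ΣM about L: R_y·4.5 − 3600·1.6 = 0 → R_y = 5760/4.5 = 1280 N.
ΣF_y = 0: L_y + 1280 − 3600 = 0 → L_y = 2320 N.
ΣF_x = 0: no horizontal applied forces, so L_x = 0.

L_x = 0, L_y = 2320 N, R_y = 1280 N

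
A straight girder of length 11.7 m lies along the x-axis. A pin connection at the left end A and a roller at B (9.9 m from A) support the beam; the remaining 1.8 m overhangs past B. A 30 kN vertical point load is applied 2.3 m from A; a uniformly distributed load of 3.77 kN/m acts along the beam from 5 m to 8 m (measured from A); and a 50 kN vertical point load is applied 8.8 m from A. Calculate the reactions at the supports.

Resultant of the distributed load: 3.77 × 3 = 11.31 kN at 6.5 m from A.
ΣM about A: B_y·9.9 − 30·2.3 − (3.77·3)·6.5 − 50·8.8 = 0 → B_y = 582.515/9.9 = 58.8399 ≈ 58.84 kN.
ΣF_y = 0: A_y + 58.8399 − 30 − 3.77·3 − 50 = 0 → A_y = 32.47 kN.
ΣF_x = 0: no horizontal applied forces, so A_x = 0.

A_x = 0, A_y = 32.47 kN, B_y = 58.84 kN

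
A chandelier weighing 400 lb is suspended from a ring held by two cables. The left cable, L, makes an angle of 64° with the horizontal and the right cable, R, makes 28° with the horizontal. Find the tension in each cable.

T_L = 353.4 lb, T_R = 175.5 lb

ΣF_x = 0: −T_L·cos64° + T_R·cos28° = 0 → T_R = 0.496486·T_L.
ΣF_y = 0: T_L·sin64° + T_R·sin28° = 400.
Substitute: T_L·(0.898794 + 0.496486·0.469472) = 400 → T_L = 353.394 ≈ 353.4 lb.
Then T_R = 0.496486 × 353.394 = 175.5 lb.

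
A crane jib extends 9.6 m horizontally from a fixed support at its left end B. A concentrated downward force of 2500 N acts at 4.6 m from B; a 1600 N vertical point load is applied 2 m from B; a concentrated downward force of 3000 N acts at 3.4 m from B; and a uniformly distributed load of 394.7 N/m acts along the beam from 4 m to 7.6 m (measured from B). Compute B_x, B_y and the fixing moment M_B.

B_x = 0, B_y = 8521 N, M_B = 33140 N·m

Resultant of the distributed load: 394.7 × 3.6 = 1420.92 N at 5.8 m from B.
ΣF_x = 0: B_x = 0.
ΣF_y = 0: B_y − 2500 − 1600 − 3000 − 394.7·3.6 = 0 → B_y = 8521 N.
ΣM about B: M_B − 2500·4.6 − 1600·2 − 3000·3.4 − (394.7·3.6)·5.8 = 0 → M_B = 33140 N·m.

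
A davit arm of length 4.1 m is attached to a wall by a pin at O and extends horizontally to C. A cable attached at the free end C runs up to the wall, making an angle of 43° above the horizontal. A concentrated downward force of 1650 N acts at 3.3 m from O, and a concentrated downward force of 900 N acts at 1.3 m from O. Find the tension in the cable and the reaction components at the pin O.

T = 2366 N, O_x = 1730 N, O_y = 936.6 N

ΣM about O: T·sin43°·4.1 − 1650·3.3 − 900·1.3 = 0 → T = 6615/(4.1·0.681998) = 2365.72 ≈ 2366 N.
ΣF_x = 0: O_x − T·cos43° = 0 → O_x = 2365.72 × 0.731354 = 1730 N.
ΣF_y = 0: O_y + T·sin43° − 1650 − 900 = 0 → O_y = 2550 − 2365.72 × 0.681998 = 936.6 N.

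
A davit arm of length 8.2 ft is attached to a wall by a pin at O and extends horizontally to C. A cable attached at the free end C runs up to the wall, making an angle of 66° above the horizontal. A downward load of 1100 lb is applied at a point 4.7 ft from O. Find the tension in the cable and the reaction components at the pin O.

T = 690.2 lb, O_x = 280.7 lb, O_y = 469.5 lb

ΣM about O: T·sin66°·8.2 − 1100·4.7 = 0 → T = 5170/(8.2·0.913545) = 690.155 ≈ 690.2 lb.
ΣF_x = 0: O_x − T·cos66° = 0 → O_x = 690.155 × 0.406737 = 280.7 lb.
ΣF_y = 0: O_y + T·sin66° − 1100 = 0 → O_y = 1100 − 690.155 × 0.913545 = 469.5 lb.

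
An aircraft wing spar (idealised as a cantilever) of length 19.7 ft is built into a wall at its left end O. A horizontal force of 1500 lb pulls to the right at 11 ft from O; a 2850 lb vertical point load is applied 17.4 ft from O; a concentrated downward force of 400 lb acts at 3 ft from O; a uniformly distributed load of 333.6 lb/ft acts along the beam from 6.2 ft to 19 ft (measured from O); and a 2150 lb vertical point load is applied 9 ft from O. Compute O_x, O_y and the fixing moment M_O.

Resultant of the distributed load: 333.6 × 12.8 = 4270.08 lb at 12.6 ft from O.
ΣF_x = 0: O_x + 1500 = 0 → O_x = -1500 lb.
ΣF_y = 0: O_y − 2850 − 400 − 333.6·12.8 − 2150 = 0 → O_y = 9670 lb.
ΣM about O: M_O − 2850·17.4 − 400·3 − (333.6·12.8)·12.6 − 2150·9 = 0 → M_O = 123900 lb·ft.

O_x = -1500 lb, O_y = 9670 lb, M_O = 123900 lb·ft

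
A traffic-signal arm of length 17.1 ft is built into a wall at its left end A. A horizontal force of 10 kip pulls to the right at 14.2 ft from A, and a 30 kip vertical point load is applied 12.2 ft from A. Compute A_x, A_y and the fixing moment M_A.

A_x = -10.00 kip, A_y = 30.00 kip, M_A = 366.0 kip·ft

ΣF_x = 0: A_x + 10 = 0 → A_x = -10.00 kip.
ΣF_y = 0: A_y − 30 = 0 → A_y = 30.00 kip.
ΣM about A: M_A − 30·12.2 = 0 → M_A = 366.0 kip·ft.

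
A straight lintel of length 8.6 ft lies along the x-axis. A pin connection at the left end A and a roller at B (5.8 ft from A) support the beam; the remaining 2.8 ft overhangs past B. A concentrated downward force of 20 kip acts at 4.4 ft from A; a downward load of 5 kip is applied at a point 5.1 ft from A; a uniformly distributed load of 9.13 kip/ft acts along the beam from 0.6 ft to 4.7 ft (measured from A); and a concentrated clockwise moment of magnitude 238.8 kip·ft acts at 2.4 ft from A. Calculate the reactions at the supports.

Resultant of the distributed load: 9.13 × 4.1 = 37.433 kip at 2.65 ft from A.
ΣM about A: B_y·5.8 − 20·4.4 − 5·5.1 − (9.13·4.1)·2.65 − 238.8 = 0 → B_y = 451.49745/5.8 = 77.8444 ≈ 77.84 kip.
ΣF_y = 0: A_y + 77.8444 − 20 − 5 − 9.13·4.1 = 0 → A_y = -15.41 kip.
ΣF_x = 0: no horizontal applied forces, so A_x = 0.

A_x = 0, A_y = -15.41 kip, B_y = 77.84 kip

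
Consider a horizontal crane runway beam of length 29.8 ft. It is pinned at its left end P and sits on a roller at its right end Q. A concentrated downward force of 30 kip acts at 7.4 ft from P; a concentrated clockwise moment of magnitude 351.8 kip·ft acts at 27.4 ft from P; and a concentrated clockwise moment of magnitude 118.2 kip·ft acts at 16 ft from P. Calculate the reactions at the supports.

ΣM about P: Q_y·29.8 − 30·7.4 − 351.8 − 118.2 = 0 → Q_y = 692/29.8 = 23.2215 ≈ 23.22 kip.
ΣF_y = 0: P_y + 23.2215 − 30 = 0 → P_y = 6.779 kip.
ΣF_x = 0: no horizontal applied forces, so P_x = 0.

P_x = 0, P_y = 6.779 kip, Q_y = 23.22 kip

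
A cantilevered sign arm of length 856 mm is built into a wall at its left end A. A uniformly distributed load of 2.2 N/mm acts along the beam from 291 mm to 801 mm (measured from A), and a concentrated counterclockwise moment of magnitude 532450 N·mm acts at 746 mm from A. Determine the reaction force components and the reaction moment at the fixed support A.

Resultant of the distributed load: 2.2 × 510 = 1122 N at 546 mm from A.
ΣF_x = 0: A_x = 0.
ΣF_y = 0: A_y − 2.2·510 = 0 → A_y = 1122 N.
ΣM about A: M_A − (2.2·510)·546 + 532450 = 0 → M_A = 80160 N·mm.

A_x = 0, A_y = 1122 N, M_A = 80160 N·mm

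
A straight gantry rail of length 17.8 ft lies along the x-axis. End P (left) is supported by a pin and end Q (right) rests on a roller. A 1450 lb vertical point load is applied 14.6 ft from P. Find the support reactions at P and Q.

Moments about P: Q_y·17.8 − 1450·14.6 = 0 → Q_y = 21170/17.8 = 1189.33 ≈ 1189 lb.
ΣF_y = 0: P_y + 1189.33 − 1450 = 0 → P_y = 260.7 lb.
ΣF_x = 0: no horizontal applied forces, so P_x = 0.

P_x = 0, P_y = 260.7 lb, Q_y = 1189 lb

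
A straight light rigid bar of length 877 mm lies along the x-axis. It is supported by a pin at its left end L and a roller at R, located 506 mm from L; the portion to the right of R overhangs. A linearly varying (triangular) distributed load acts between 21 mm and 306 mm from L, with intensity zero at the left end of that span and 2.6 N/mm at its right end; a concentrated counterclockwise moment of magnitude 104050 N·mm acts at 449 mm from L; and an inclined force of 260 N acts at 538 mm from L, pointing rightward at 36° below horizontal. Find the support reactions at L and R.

Resultant of the triangular load: ½ × 2.6 × 285 = 370.5 N, acting at 211 mm from L (one-third of the span from the peak).
ΣM about L: R_y·506 − (½·2.6·285)·211 + 104050 − 260·sin36°·538 = 0 → R_y = 56344.9/506 = 111.354 ≈ 111.4 N.
ΣF_y = 0: L_y + 111.354 − ½·2.6·285 − 260·sin36° = 0 → L_y = 412.0 N.
ΣF_x = 0: L_x + 260·cos36° = 0 → L_x = -210.3 N.

L_x = -210.3 N, L_y = 412.0 N, R_y = 111.4 N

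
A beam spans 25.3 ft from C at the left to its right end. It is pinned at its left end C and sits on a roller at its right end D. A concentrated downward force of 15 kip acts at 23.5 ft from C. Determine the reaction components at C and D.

C_x = 0, C_y = 1.067 kip, D_y = 13.93 kip

ΣM about C: D_y·25.3 − 15·23.5 = 0 → D_y = 352.5/25.3 = 13.9328 ≈ 13.93 kip.
ΣF_y = 0: C_y + 13.9328 − 15 = 0 → C_y = 1.067 kip.
ΣF_x = 0: no horizontal applied forces, so C_x = 0.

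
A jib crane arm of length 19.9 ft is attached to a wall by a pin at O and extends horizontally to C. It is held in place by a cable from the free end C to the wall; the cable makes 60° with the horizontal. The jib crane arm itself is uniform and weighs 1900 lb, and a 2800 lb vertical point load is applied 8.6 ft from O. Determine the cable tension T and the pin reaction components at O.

T = 2494 lb, O_x = 1247 lb, O_y = 2540 lb

ΣM about O: T·sin60°·19.9 − 1900·9.95 − 2800·8.6 = 0 → T = 42985/(19.9·0.866025) = 2494.21 ≈ 2494 lb.
ΣF_x = 0: O_x − T·cos60° = 0 → O_x = 2494.21 × 0.5 = 1247 lb.
ΣF_y = 0: O_y + T·sin60° − 1900 − 2800 = 0 → O_y = 4700 − 2494.21 × 0.866025 = 2540 lb.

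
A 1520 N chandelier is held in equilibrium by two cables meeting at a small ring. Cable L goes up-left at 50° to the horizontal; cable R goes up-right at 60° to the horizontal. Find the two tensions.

T_L = 808.8 N, T_R = 1040 N

ΣF_x = 0: −T_L·cos50° + T_R·cos60° = 0 → T_R = 1.28558·T_L.
ΣF_y = 0: T_L·sin50° + T_R·sin60° = 1520.
Substitute: T_L·(0.766044 + 1.28558·0.866025) = 1520 → T_L = 808.774 ≈ 808.8 N.
Then T_R = 1.28558 × 808.774 = 1040 N.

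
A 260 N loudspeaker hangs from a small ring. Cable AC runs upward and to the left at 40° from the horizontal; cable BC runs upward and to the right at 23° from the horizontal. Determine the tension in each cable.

ΣF_x = 0: −T_AC·cos40° + T_BC·cos23° = 0 → T_BC = 0.8322·T_AC.
ΣF_y = 0: T_AC·sin40° + T_BC·sin23° = 260.
Substitute: T_AC·(0.642788 + 0.8322·0.390731) = 260 → T_AC = 268.608 ≈ 268.6 N.
Then T_BC = 0.8322 × 268.608 = 223.5 N.

T_AC = 268.6 N, T_BC = 223.5 N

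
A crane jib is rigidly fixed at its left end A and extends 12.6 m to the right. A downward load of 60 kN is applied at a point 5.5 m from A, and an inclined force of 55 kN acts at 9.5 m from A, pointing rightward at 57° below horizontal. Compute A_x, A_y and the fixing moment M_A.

A_x = -29.96 kN, A_y = 106.1 kN, M_A = 768.2 kN·m

ΣF_x = 0: A_x + 55·cos57° = 0 → A_x = -29.96 kN.
ΣF_y = 0: A_y − 60 − 55·sin57° = 0 → A_y = 106.1 kN.
ΣM about A: M_A − 60·5.5 − 55·sin57°·9.5 = 0 → M_A = 768.2 kN·m.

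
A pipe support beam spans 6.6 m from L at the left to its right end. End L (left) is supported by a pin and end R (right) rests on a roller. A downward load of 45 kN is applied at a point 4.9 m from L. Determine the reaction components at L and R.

L_x = 0, L_y = 11.59 kN, R_y = 33.41 kN

Taking moments about L: R_y·6.6 − 45·4.9 = 0 → R_y = 220.5/6.6 = 33.4091 ≈ 33.41 kN.
ΣF_y = 0: L_y + 33.4091 − 45 = 0 → L_y = 11.59 kN.
ΣF_x = 0: no horizontal applied forces, so L_x = 0.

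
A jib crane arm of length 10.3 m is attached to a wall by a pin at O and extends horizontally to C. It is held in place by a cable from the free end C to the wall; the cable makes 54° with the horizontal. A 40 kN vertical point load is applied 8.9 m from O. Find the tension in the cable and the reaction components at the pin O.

ΣM about O: T·sin54°·10.3 − 40·8.9 = 0 → T = 356/(10.3·0.809017) = 42.7223 ≈ 42.72 kN.
ΣF_x = 0: O_x − T·cos54° = 0 → O_x = 42.7223 × 0.587785 = 25.11 kN.
ΣF_y = 0: O_y + T·sin54° − 40 = 0 → O_y = 40 − 42.7223 × 0.809017 = 5.437 kN.

T = 42.72 kN, O_x = 25.11 kN, O_y = 5.437 kN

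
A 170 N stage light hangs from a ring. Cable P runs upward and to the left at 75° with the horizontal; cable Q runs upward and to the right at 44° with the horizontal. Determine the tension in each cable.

ΣF_x = 0: −T_P·cos75° + T_Q·cos44° = 0 → T_Q = 0.359801·T_P.
ΣF_y = 0: T_P·sin75° + T_Q·sin44° = 170.
Substitute: T_P·(0.965926 + 0.359801·0.694658) = 170 → T_P = 139.818 ≈ 139.8 N.
Then T_Q = 0.359801 × 139.818 = 50.31 N.

T_P = 139.8 N, T_Q = 50.31 N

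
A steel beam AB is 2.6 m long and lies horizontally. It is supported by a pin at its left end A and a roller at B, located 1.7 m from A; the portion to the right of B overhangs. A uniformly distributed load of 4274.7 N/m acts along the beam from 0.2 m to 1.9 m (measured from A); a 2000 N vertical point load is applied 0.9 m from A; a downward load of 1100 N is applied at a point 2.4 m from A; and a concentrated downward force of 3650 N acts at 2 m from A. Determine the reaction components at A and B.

A_x = 0, A_y = 2623 N, B_y = 11390 N

Resultant of the distributed load: 4274.7 × 1.7 = 7266.99 N at 1.05 m from A.
ΣM about A: B_y·1.7 − (4274.7·1.7)·1.05 − 2000·0.9 − 1100·2.4 − 3650·2 = 0 → B_y = 19370.3395/1.7 = 11394.3 ≈ 11390 N.
ΣF_y = 0: A_y + 11394.3 − 4274.7·1.7 − 2000 − 1100 − 3650 = 0 → A_y = 2623 N.
ΣF_x = 0: no horizontal applied forces, so A_x = 0.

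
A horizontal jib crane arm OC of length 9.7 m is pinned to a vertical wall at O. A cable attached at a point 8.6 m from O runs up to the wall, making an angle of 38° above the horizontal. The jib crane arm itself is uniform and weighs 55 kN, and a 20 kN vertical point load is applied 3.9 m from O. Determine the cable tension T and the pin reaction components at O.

T = 65.11 kN, O_x = 51.31 kN, O_y = 34.91 kN

ΣM about O: T·sin38°·8.6 − 55·4.85 − 20·3.9 = 0 → T = 344.75/(8.6·0.615661) = 65.1125 ≈ 65.11 kN.
ΣF_x = 0: O_x − T·cos38° = 0 → O_x = 65.1125 × 0.788011 = 51.31 kN.
ΣF_y = 0: O_y + T·sin38° − 55 − 20 = 0 → O_y = 75 − 65.1125 × 0.615661 = 34.91 kN.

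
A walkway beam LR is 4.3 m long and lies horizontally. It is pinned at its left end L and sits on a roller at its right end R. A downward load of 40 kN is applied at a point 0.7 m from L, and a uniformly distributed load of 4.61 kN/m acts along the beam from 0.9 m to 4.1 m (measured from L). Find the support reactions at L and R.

Resultant of the distributed load: 4.61 × 3.2 = 14.752 kN at 2.5 m from L.
ΣM about L: R_y·4.3 − 40·0.7 − (4.61·3.2)·2.5 = 0 → R_y = 64.88/4.3 = 15.0884 ≈ 15.09 kN.
ΣF_y = 0: L_y + 15.0884 − 40 − 4.61·3.2 = 0 → L_y = 39.66 kN.
ΣF_x = 0: no horizontal applied forces, so L_x = 0.

L_x = 0, L_y = 39.66 kN, R_y = 15.09 kN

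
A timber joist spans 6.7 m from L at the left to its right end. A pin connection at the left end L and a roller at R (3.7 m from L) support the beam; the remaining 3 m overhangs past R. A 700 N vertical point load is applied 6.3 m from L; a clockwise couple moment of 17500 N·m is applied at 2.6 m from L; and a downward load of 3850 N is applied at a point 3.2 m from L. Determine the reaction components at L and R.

L_x = 0, L_y = -4701 N, R_y = 9251 N

Taking moments about L: R_y·3.7 − 700·6.3 − 17500 − 3850·3.2 = 0 → R_y = 34230/3.7 = 9251.35 ≈ 9251 N.
ΣF_y = 0: L_y + 9251.35 − 700 − 3850 = 0 → L_y = -4701 N.
ΣF_x = 0: no horizontal applied forces, so L_x = 0.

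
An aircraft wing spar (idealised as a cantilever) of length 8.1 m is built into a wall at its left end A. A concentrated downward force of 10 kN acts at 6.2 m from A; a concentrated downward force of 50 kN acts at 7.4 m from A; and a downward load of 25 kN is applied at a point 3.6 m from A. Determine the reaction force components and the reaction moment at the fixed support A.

ΣF_x = 0: A_x = 0.
ΣF_y = 0: A_y − 10 − 50 − 25 = 0 → A_y = 85.00 kN.
ΣM about A: M_A − 10·6.2 − 50·7.4 − 25·3.6 = 0 → M_A = 522.0 kN·m.

A_x = 0, A_y = 85.00 kN, M_A = 522.0 kN·m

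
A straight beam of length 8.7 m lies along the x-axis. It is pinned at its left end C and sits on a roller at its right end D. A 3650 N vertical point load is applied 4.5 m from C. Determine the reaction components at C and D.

Taking moments about C: D_y·8.7 − 3650·4.5 = 0 → D_y = 16425/8.7 = 1887.93 ≈ 1888 N.
ΣF_y = 0: C_y + 1887.93 − 3650 = 0 → C_y = 1762 N.
ΣF_x = 0: no horizontal applied forces, so C_x = 0.

C_x = 0, C_y = 1762 N, D_y = 1888 N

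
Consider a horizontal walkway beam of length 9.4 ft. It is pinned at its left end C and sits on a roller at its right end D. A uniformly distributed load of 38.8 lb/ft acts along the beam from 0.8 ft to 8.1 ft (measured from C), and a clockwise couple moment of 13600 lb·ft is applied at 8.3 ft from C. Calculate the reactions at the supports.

Resultant of the distributed load: 38.8 × 7.3 = 283.24 lb at 4.45 ft from C.
Moments about C: D_y·9.4 − (38.8·7.3)·4.45 − 13600 = 0 → D_y = 14860.418/9.4 = 1580.9 ≈ 1581 lb.
ΣF_y = 0: C_y + 1580.9 − 38.8·7.3 = 0 → C_y = -1298 lb.
ΣF_x = 0: no horizontal applied forces, so C_x = 0.

C_x = 0, C_y = -1298 lb, D_y = 1581 lb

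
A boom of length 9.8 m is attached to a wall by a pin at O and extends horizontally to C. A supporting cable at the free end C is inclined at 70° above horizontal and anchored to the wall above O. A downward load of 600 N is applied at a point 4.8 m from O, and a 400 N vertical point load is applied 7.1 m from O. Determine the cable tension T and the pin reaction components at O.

T = 621.1 N, O_x = 212.4 N, O_y = 416.3 N

ΣM about O: T·sin70°·9.8 − 600·4.8 − 400·7.1 = 0 → T = 5720/(9.8·0.939693) = 621.132 ≈ 621.1 N.
ΣF_x = 0: O_x − T·cos70° = 0 → O_x = 621.132 × 0.34202 = 212.4 N.
ΣF_y = 0: O_y + T·sin70° − 600 − 400 = 0 → O_y = 1000 − 621.132 × 0.939693 = 416.3 N.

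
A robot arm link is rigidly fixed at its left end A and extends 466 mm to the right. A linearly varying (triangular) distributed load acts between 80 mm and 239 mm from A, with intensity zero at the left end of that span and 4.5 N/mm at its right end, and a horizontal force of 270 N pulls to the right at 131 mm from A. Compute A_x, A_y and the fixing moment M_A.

A_x = -270.0 N, A_y = 357.8 N, M_A = 66540 N·mm

Resultant of the triangular load: ½ × 4.5 × 159 = 357.75 N, acting at 186 mm from A (one-third of the span from the peak).
ΣF_x = 0: A_x + 270 = 0 → A_x = -270.0 N.
ΣF_y = 0: A_y − ½·4.5·159 = 0 → A_y = 357.8 N.
ΣM about A: M_A − (½·4.5·159)·186 = 0 → M_A = 66540 N·mm.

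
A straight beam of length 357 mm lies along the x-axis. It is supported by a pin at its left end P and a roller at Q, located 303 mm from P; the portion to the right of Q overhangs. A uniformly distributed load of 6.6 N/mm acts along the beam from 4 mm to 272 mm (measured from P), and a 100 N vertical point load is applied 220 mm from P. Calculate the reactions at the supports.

Resultant of the distributed load: 6.6 × 268 = 1768.8 N at 138 mm from P.
ΣM about P: Q_y·303 − (6.6·268)·138 − 100·220 = 0 → Q_y = 266094.4/303 = 878.199 ≈ 878.2 N.
ΣF_y = 0: P_y + 878.199 − 6.6·268 − 100 = 0 → P_y = 990.6 N.
ΣF_x = 0: no horizontal applied forces, so P_x = 0.

P_x = 0, P_y = 990.6 N, Q_y = 878.2 N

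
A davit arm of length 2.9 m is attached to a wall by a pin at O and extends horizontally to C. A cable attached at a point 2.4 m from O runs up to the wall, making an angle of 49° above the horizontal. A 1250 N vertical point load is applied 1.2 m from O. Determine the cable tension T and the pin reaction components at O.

T = 828.1 N, O_x = 543.3 N, O_y = 625.0 N

ΣM about O: T·sin49°·2.4 − 1250·1.2 = 0 → T = 1500/(2.4·0.75471) = 828.133 ≈ 828.1 N.
ΣF_x = 0: O_x − T·cos49° = 0 → O_x = 828.133 × 0.656059 = 543.3 N.
ΣF_y = 0: O_y + T·sin49° − 1250 = 0 → O_y = 1250 − 828.133 × 0.75471 = 625.0 N.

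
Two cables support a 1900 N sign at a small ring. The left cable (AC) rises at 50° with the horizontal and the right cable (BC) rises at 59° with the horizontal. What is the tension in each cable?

ΣF_x = 0: −T_AC·cos50° + T_BC·cos59° = 0 → T_BC = 1.24804·T_AC.
ΣF_y = 0: T_AC·sin50° + T_BC·sin59° = 1900.
Substitute: T_AC·(0.766044 + 1.24804·0.857167) = 1900 → T_AC = 1034.96 ≈ 1035 N.
Then T_BC = 1.24804 × 1034.96 = 1292 N.

T_AC = 1035 N, T_BC = 1292 N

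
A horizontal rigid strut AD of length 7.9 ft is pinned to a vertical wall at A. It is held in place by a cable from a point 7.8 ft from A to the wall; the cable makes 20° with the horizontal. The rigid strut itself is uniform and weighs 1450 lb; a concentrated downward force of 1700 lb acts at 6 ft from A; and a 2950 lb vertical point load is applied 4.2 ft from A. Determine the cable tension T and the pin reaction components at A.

T = 10610 lb, A_x = 9975 lb, A_y = 2470 lb

ΣM about A: T·sin20°·7.8 − 1450·3.95 − 1700·6 − 2950·4.2 = 0 → T = 28317.5/(7.8·0.34202) = 10614.7 ≈ 10610 lb.
ΣF_x = 0: A_x − T·cos20° = 0 → A_x = 10614.7 × 0.939693 = 9975 lb.
ΣF_y = 0: A_y + T·sin20° − 1450 − 1700 − 2950 = 0 → A_y = 6100 − 10614.7 × 0.34202 = 2470 lb.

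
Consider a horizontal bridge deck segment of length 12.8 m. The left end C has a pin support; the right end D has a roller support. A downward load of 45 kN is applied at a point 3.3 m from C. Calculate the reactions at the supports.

ΣM about C: D_y·12.8 − 45·3.3 = 0 → D_y = 148.5/12.8 = 11.6016 ≈ 11.60 kN.
ΣF_y = 0: C_y + 11.6016 − 45 = 0 → C_y = 33.40 kN.
ΣF_x = 0: no horizontal applied forces, so C_x = 0.

C_x = 0, C_y = 33.40 kN, D_y = 11.60 kN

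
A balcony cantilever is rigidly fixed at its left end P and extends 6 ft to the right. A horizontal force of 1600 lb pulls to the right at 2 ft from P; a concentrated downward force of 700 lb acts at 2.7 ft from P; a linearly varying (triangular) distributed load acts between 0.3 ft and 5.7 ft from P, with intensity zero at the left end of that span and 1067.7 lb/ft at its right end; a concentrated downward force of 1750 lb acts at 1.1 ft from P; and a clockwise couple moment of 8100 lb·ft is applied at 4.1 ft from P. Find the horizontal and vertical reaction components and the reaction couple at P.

P_x = -1600 lb, P_y = 5333 lb, M_P = 23160 lb·ft

Resultant of the triangular load: ½ × 1067.7 × 5.4 = 2882.79 lb, acting at 3.9 ft from P (one-third of the span from the peak).
ΣF_x = 0: P_x + 1600 = 0 → P_x = -1600 lb.
ΣF_y = 0: P_y − 700 − ½·1067.7·5.4 − 1750 = 0 → P_y = 5333 lb.
ΣM about P: M_P − 700·2.7 − (½·1067.7·5.4)·3.9 − 1750·1.1 − 8100 = 0 → M_P = 23160 lb·ft.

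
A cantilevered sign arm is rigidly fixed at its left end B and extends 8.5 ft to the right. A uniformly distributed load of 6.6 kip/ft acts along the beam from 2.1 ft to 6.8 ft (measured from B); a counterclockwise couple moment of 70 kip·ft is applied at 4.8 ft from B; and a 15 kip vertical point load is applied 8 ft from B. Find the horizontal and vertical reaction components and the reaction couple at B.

Resultant of the distributed load: 6.6 × 4.7 = 31.02 kip at 4.45 ft from B.
ΣF_x = 0: B_x = 0.
ΣF_y = 0: B_y − 6.6·4.7 − 15 = 0 → B_y = 46.02 kip.
ΣM about B: M_B − (6.6·4.7)·4.45 + 70 − 15·8 = 0 → M_B = 188.0 kip·ft.

B_x = 0, B_y = 46.02 kip, M_B = 188.0 kip·ft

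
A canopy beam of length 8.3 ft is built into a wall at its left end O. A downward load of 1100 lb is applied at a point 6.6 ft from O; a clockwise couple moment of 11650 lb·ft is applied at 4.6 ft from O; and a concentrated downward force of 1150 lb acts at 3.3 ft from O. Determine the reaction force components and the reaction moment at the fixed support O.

ΣF_x = 0: O_x = 0.
ΣF_y = 0: O_y − 1100 − 1150 = 0 → O_y = 2250 lb.
ΣM about O: M_O − 1100·6.6 − 11650 − 1150·3.3 = 0 → M_O = 22700 lb·ft.

O_x = 0, O_y = 2250 lb, M_O = 22700 lb·ft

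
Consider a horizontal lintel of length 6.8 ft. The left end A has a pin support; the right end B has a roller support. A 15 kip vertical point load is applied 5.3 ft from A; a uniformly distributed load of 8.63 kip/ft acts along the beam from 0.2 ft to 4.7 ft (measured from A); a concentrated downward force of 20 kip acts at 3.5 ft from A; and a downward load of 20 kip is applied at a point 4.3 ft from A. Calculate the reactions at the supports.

A_x = 0, A_y = 45.21 kip, B_y = 48.62 kip

Resultant of the distributed load: 8.63 × 4.5 = 38.835 kip at 2.45 ft from A.
Moments about A: B_y·6.8 − 15·5.3 − (8.63·4.5)·2.45 − 20·3.5 − 20·4.3 = 0 → B_y = 330.64575/6.8 = 48.6244 ≈ 48.62 kip.
ΣF_y = 0: A_y + 48.6244 − 15 − 8.63·4.5 − 20 − 20 = 0 → A_y = 45.21 kip.
ΣF_x = 0: no horizontal applied forces, so A_x = 0.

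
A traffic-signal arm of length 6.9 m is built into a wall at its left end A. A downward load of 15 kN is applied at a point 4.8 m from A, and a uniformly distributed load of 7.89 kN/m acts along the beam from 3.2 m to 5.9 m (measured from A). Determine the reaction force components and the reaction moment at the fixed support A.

A_x = 0, A_y = 36.30 kN, M_A = 168.9 kN·m

Resultant of the distributed load: 7.89 × 2.7 = 21.303 kN at 4.55 m from A.
ΣF_x = 0: A_x = 0.
ΣF_y = 0: A_y − 15 − 7.89·2.7 = 0 → A_y = 36.30 kN.
ΣM about A: M_A − 15·4.8 − (7.89·2.7)·4.55 = 0 → M_A = 168.9 kN·m.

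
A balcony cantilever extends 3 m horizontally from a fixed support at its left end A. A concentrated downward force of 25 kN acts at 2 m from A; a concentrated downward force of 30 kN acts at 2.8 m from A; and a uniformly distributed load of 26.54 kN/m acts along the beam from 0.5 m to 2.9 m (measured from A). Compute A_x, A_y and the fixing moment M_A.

A_x = 0, A_y = 118.7 kN, M_A = 242.3 kN·m

Resultant of the distributed load: 26.54 × 2.4 = 63.696 kN at 1.7 m from A.
ΣF_x = 0: A_x = 0.
ΣF_y = 0: A_y − 25 − 30 − 26.54·2.4 = 0 → A_y = 118.7 kN.
ΣM about A: M_A − 25·2 − 30·2.8 − (26.54·2.4)·1.7 = 0 → M_A = 242.3 kN·m.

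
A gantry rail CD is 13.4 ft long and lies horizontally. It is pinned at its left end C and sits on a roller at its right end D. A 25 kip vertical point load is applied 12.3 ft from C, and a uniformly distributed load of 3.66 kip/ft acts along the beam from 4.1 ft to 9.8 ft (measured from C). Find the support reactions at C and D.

C_x = 0, C_y = 12.09 kip, D_y = 33.77 kip

Resultant of the distributed load: 3.66 × 5.7 = 20.862 kip at 6.95 ft from C.
Taking moments about C: D_y·13.4 − 25·12.3 − (3.66·5.7)·6.95 = 0 → D_y = 452.4909/13.4 = 33.768 ≈ 33.77 kip.
ΣF_y = 0: C_y + 33.768 − 25 − 3.66·5.7 = 0 → C_y = 12.09 kip.
ΣF_x = 0: no horizontal applied forces, so C_x = 0.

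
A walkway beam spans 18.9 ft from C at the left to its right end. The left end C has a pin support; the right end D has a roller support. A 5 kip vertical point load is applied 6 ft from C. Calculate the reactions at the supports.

C_x = 0, C_y = 3.413 kip, D_y = 1.587 kip

ΣM about C: D_y·18.9 − 5·6 = 0 → D_y = 30/18.9 = 1.5873 ≈ 1.587 kip.
ΣF_y = 0: C_y + 1.5873 − 5 = 0 → C_y = 3.413 kip.
ΣF_x = 0: no horizontal applied forces, so C_x = 0.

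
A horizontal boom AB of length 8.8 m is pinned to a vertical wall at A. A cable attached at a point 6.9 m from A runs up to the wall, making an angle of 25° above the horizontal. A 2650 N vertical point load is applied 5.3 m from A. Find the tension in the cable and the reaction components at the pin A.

T = 4816 N, A_x = 4365 N, A_y = 614.5 N

ΣM about A: T·sin25°·6.9 − 2650·5.3 = 0 → T = 14045/(6.9·0.422618) = 4816.42 ≈ 4816 N.
ΣF_x = 0: A_x − T·cos25° = 0 → A_x = 4816.42 × 0.906308 = 4365 N.
ΣF_y = 0: A_y + T·sin25° − 2650 = 0 → A_y = 2650 − 4816.42 × 0.422618 = 614.5 N.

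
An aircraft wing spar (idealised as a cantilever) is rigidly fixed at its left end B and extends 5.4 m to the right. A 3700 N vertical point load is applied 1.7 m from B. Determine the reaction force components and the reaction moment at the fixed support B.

B_x = 0, B_y = 3700 N, M_B = 6290 N·m

ΣF_x = 0: B_x = 0.
ΣF_y = 0: B_y − 3700 = 0 → B_y = 3700 N.
ΣM about B: M_B − 3700·1.7 = 0 → M_B = 6290 N·m.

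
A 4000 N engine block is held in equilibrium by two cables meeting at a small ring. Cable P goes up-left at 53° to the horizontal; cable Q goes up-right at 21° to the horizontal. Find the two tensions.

T_P = 3885 N, T_Q = 2504 N

ΣF_x = 0: −T_P·cos53° + T_Q·cos21° = 0 → T_Q = 0.644631·T_P.
ΣF_y = 0: T_P·sin53° + T_Q·sin21° = 4000.
Substitute: T_P·(0.798636 + 0.644631·0.358368) = 4000 → T_P = 3884.81 ≈ 3885 N.
Then T_Q = 0.644631 × 3884.81 = 2504 N.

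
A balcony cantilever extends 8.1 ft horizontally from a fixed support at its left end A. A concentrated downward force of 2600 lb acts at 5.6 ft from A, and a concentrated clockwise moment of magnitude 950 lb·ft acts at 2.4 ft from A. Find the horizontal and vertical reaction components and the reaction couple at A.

A_x = 0, A_y = 2600 lb, M_A = 15510 lb·ft

ΣF_x = 0: A_x = 0.
ΣF_y = 0: A_y − 2600 = 0 → A_y = 2600 lb.
ΣM about A: M_A − 2600·5.6 − 950 = 0 → M_A = 15510 lb·ft.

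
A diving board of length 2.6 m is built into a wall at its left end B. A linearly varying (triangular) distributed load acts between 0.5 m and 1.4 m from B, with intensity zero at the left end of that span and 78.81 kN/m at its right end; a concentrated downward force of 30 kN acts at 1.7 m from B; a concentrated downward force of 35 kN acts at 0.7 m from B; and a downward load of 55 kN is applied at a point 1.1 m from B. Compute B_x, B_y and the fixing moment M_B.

Resultant of the triangular load: ½ × 78.81 × 0.9 = 35.4645 kN, acting at 1.1 m from B (one-third of the span from the peak).
ΣF_x = 0: B_x = 0.
ΣF_y = 0: B_y − ½·78.81·0.9 − 30 − 35 − 55 = 0 → B_y = 155.5 kN.
ΣM about B: M_B − (½·78.81·0.9)·1.1 − 30·1.7 − 35·0.7 − 55·1.1 = 0 → M_B = 175.0 kN·m.

B_x = 0, B_y = 155.5 kN, M_B = 175.0 kN·m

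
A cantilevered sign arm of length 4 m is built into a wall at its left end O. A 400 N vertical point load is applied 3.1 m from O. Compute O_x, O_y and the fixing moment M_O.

ΣF_x = 0: O_x = 0.
ΣF_y = 0: O_y − 400 = 0 → O_y = 400.0 N.
ΣM about O: M_O − 400·3.1 = 0 → M_O = 1240 N·m.

O_x = 0, O_y = 400.0 N, M_O = 1240 N·m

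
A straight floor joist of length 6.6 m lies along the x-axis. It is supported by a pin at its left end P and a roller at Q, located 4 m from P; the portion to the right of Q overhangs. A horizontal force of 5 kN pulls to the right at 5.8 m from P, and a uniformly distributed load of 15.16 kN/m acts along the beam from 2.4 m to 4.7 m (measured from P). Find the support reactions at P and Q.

Resultant of the distributed load: 15.16 × 2.3 = 34.868 kN at 3.55 m from P.
Taking moments about P: Q_y·4 − (15.16·2.3)·3.55 = 0 → Q_y = 123.7814/4 = 30.9454 ≈ 30.95 kN.
ΣF_y = 0: P_y + 30.9454 − 15.16·2.3 = 0 → P_y = 3.923 kN.
ΣF_x = 0: P_x + 5 = 0 → P_x = -5.000 kN.

P_x = -5.000 kN, P_y = 3.923 kN, Q_y = 30.95 kN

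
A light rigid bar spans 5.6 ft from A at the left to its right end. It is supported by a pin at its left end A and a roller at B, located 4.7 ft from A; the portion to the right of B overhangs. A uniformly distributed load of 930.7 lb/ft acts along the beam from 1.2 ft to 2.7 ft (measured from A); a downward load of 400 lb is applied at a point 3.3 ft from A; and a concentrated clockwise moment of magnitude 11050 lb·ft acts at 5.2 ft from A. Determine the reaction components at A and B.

Resultant of the distributed load: 930.7 × 1.5 = 1396.05 lb at 1.95 ft from A.
Moments about A: B_y·4.7 − (930.7·1.5)·1.95 − 400·3.3 − 11050 = 0 → B_y = 15092.2975/4.7 = 3211.13 ≈ 3211 lb.
ΣF_y = 0: A_y + 3211.13 − 930.7·1.5 − 400 = 0 → A_y = -1415 lb.
ΣF_x = 0: no horizontal applied forces, so A_x = 0.

A_x = 0, A_y = -1415 lb, B_y = 3211 lb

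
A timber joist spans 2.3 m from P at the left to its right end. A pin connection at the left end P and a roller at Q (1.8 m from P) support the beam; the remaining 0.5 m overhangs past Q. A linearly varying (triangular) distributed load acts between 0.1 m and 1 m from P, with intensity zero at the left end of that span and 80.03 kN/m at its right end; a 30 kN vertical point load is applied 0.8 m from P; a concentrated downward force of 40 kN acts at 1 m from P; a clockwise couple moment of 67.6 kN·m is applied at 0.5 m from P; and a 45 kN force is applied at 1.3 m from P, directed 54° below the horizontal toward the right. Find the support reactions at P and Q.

Resultant of the triangular load: ½ × 80.03 × 0.9 = 36.0135 kN, acting at 0.7 m from P (one-third of the span from the peak).
ΣM about P: Q_y·1.8 − (½·80.03·0.9)·0.7 − 30·0.8 − 40·1 − 67.6 − 45·sin54°·1.3 = 0 → Q_y = 204.137/1.8 = 113.409 ≈ 113.4 kN.
ΣF_y = 0: P_y + 113.409 − ½·80.03·0.9 − 30 − 40 − 45·sin54° = 0 → P_y = 29.01 kN.
ΣF_x = 0: P_x + 45·cos54° = 0 → P_x = -26.45 kN.

P_x = -26.45 kN, P_y = 29.01 kN, Q_y = 113.4 kN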